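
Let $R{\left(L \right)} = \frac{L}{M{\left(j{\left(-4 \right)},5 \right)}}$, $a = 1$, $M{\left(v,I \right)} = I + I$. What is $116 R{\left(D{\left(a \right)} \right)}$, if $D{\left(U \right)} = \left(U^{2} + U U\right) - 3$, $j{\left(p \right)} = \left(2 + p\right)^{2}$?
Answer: $- \frac{58}{5} \approx -11.6$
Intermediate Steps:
$M{\left(v,I \right)} = 2 I$
$D{\left(U \right)} = -3 + 2 U^{2}$ ($D{\left(U \right)} = \left(U^{2} + U^{2}\right) - 3 = 2 U^{2} - 3 = -3 + 2 U^{2}$)
$R{\left(L \right)} = \frac{L}{10}$ ($R{\left(L \right)} = \frac{L}{2 \cdot 5} = \frac{L}{10}$)
$116 R{\left(D{\left(a \right)} \right)} = 116 \frac{-3 + 2 \cdot 1^{2}}{10} = 116 \frac{-3 + 2 \cdot 1}{10} = 116 \frac{-3 + 2}{10} = 116 \cdot \frac{1}{10} \left(-1\right) = 116 \left(- \frac{1}{10}\right) = - \frac{58}{5}$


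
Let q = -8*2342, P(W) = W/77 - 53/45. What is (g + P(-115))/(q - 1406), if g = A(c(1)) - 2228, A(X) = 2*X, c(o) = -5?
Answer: 3881963/34896015 ≈ 0.11124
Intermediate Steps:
P(W) = -53/45 + W/77 (P(W) = W*(1/77) - 53*1/45 = W/77 - 53/45 = -53/45 + W/77)
g = -2238 (g = 2*(-5) - 2228 = -10 - 2228 = -2238)
q = -18736
(g + P(-115))/(q - 1406) = (-2238 + (-53/45 + (1/77)*(-115)))/(-18736 - 1406) = (-2238 + (-53/45 - 115/77))/(-20142) = (-2238 - 9256/3465)*(-1/20142) = -7763926/3465*(-1/20142) = 3881963/34896015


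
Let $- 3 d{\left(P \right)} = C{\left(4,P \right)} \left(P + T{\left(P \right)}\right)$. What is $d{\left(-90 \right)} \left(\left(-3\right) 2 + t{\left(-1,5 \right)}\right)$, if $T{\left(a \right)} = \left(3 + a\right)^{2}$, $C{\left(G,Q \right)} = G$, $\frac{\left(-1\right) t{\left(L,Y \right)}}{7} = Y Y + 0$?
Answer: $1804932$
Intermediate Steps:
$t{\left(L,Y \right)} = - 7 Y^{2}$ ($t{\left(L,Y \right)} = - 7 \left(Y Y + 0\right) = - 7 \left(Y^{2} + 0\right) = - 7 Y^{2}$)
$d{\left(P \right)} = - \frac{4 P}{3} - \frac{4 \left(3 + P\right)^{2}}{3}$ ($d{\left(P \right)} = - \frac{4 \left(P + \left(3 + P\right)^{2}\right)}{3} = - \frac{4 P + 4 \left(3 + P\right)^{2}}{3} = - \frac{4 P}{3} - \frac{4 \left(3 + P\right)^{2}}{3}$)
$d{\left(-90 \right)} \left(\left(-3\right) 2 + t{\left(-1,5 \right)}\right) = \left(\left(- \frac{4}{3}\right) \left(-90\right) - \frac{4 \left(3 - 90\right)^{2}}{3}\right) \left(\left(-3\right) 2 - 7 \cdot 5^{2}\right) = \left(120 - \frac{4 \left(-87\right)^{2}}{3}\right) \left(-6 - 175\right) = \left(120 - 10092\right) \left(-6 - 175\right) = \left(120 - 10092\right) \left(-181\right) = \left(-9972\right) \left(-181\right) = 1804932$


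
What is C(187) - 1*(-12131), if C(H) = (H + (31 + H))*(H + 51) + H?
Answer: 108708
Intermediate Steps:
C(H) = H + (31 + 2*H)*(51 + H) (C(H) = (31 + 2*H)*(51 + H) + H = H + (31 + 2*H)*(51 + H))
C(187) - 1*(-12131) = (1581 + 2*187**2 + 134*187) - 1*(-12131) = (1581 + 2*34969 + 25058) + 12131 = (1581 + 69938 + 25058) + 12131 = 96577 + 12131 = 108708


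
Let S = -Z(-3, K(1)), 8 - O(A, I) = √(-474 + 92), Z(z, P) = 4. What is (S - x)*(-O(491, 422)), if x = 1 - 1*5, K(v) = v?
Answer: 0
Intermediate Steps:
x = -4 (x = 1 - 5 = -4)
O(A, I) = 8 - I*√382 (O(A, I) = 8 - √(-474 + 92) = 8 - √(-382) = 8 - I*√382)
S = -4 (S = -1*4 = -4)
(S - x)*(-O(491, 422)) = (-4 - 1*(-4))*(-(8 - I*√382)) = (-4 + 4)*(-8 + I*√382) = 0*(-8 + I*√382) = 0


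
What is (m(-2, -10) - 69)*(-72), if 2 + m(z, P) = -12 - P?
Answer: 5256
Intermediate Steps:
m(z, P) = -14 - P (m(z, P) = -2 + (-12 - P) = -14 - P)
(m(-2, -10) - 69)*(-72) = ((-14 - 1*(-10)) - 69)*(-72) = ((-14 + 10) - 69)*(-72) = (-4 - 69)*(-72) = -73*(-72) = 5256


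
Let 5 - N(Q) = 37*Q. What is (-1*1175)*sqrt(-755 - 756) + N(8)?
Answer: -291 - 1175*I*sqrt(1511) ≈ -291.0 - 45674.0*I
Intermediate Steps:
N(Q) = 5 - 37*Q
(-1*1175)*sqrt(-755 - 756) + N(8) = (-1*1175)*sqrt(-755 - 756) + (5 - 37*8) = -1175*I*sqrt(1511) + (5 - 296) = -1175*I*sqrt(1511) - 291 = -291 - 1175*I*sqrt(1511)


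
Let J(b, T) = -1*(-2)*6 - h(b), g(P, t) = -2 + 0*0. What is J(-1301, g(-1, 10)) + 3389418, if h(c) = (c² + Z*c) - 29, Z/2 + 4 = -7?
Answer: 1668236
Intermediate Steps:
Z = -22 (Z = -8 + 2*(-7) = -8 - 14 = -22)
g(P, t) = -2 (g(P, t) = -2 + 0 = -2)
h(c) = -29 + c² - 22*c (h(c) = (c² - 22*c) - 29 = -29 + c² - 22*c)
J(b, T) = 41 - b² + 22*b (J(b, T) = -1*(-2)*6 - (-29 + b² - 22*b) = 2*6 + (29 - b² + 22*b) = 12 + (29 - b² + 22*b) = 41 - b² + 22*b)
J(-1301, g(-1, 10)) + 3389418 = (41 - 1*(-1301)² + 22*(-1301)) + 3389418 = (41 - 1*1692601 - 28622) + 3389418 = (41 - 1692601 - 28622) + 3389418 = -1721182 + 3389418 = 1668236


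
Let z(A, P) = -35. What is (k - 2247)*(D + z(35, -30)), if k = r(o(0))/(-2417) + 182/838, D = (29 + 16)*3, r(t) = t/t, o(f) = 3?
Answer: -227536905300/1012723 ≈ -2.2468e+5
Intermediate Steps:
r(t) = 1
D = 135 (D = 45*3 = 135)
k = 219528/1012723 (k = 1/(-2417) + 182/838 = 1*(-1/2417) + 182*(1/838) = -1/2417 + 91/419 = 219528/1012723 ≈ 0.21677)
(k - 2247)*(D + z(35, -30)) = (219528/1012723 - 2247)*(135 - 35) = -2275369053/1012723*100 = -227536905300/1012723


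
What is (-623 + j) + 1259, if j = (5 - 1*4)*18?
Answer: 654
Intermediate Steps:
j = 18 (j = (5 - 4)*18 = 1*18 = 18)
(-623 + j) + 1259 = (-623 + 18) + 1259 = -605 + 1259 = 654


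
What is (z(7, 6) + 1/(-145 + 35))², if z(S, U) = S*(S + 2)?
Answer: 48011041/12100 ≈ 3967.9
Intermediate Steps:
z(S, U) = S*(2 + S)
(z(7, 6) + 1/(-145 + 35))² = (7*(2 + 7) + 1/(-145 + 35))² = (7*9 + 1/(-110))² = (63 - 1/110)² = (6929/110)² = 48011041/12100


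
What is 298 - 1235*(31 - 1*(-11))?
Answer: -51572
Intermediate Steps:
298 - 1235*(31 - 1*(-11)) = 298 - 1235*(31 + 11) = 298 - 1235*42 = 298 - 247*210 = 298 - 51870 = -51572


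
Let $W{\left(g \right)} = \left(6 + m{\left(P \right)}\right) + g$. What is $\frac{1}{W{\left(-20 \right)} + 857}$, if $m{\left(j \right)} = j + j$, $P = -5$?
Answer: $\frac{1}{833} \approx 0.0012005$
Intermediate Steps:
$m{\left(j \right)} = 2 j$
$W{\left(g \right)} = -4 + g$ ($W{\left(g \right)} = \left(6 + 2 \left(-5\right)\right) + g = \left(6 - 10\right) + g = -4 + g$)
$\frac{1}{W{\left(-20 \right)} + 857} = \frac{1}{\left(-4 - 20\right) + 857} = \frac{1}{-24 + 857} = \frac{1}{833}$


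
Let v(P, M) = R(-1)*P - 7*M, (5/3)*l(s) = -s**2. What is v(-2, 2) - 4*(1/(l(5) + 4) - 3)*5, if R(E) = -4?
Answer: 614/11 ≈ 55.818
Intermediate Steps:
l(s) = -3*s**2/5 (l(s) = 3*(-s**2)/5 = -3*s**2/5)
v(P, M) = -7*M - 4*P (v(P, M) = -4*P - 7*M = -7*M - 4*P)
v(-2, 2) - 4*(1/(l(5) + 4) - 3)*5 = (-7*2 - 4*(-2)) - 4*(1/(-3/5*5**2 + 4) - 3)*5 = (-14 + 8) - 4*(1/(-3/5*25 + 4) - 3)*5 = -6 - 4*(1/(-15 + 4) - 3)*5 = -6 - 4*(1/(-11) - 3)*5 = -6 - 4*(-1/11 - 3)*5 = -6 - (-136)*5/11 = -6 - 4*(-170/11) = -6 + 680/11 = 614/11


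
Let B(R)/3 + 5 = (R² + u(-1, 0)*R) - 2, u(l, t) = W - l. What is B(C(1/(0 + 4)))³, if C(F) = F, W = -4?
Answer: -50243409/4096 ≈ -12266.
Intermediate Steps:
u(l, t) = -4 - l
B(R) = -21 - 9*R + 3*R² (B(R) = -15 + 3*((R² + (-4 - 1*(-1))*R) - 2) = -15 + 3*((R² + (-4 + 1)*R) - 2) = -15 + 3*((R² - 3*R) - 2) = -15 + 3*(-2 + R² - 3*R) = -15 + (-6 - 9*R + 3*R²) = -21 - 9*R + 3*R²)
B(C(1/(0 + 4)))³ = (-21 - 9/(0 + 4) + 3*(1/(0 + 4))²)³ = (-21 - 9/4 + 3*(1/4)²)³ = (-21 - 9*¼ + 3*(¼)²)³ = (-21 - 9/4 + 3*(1/16))³ = (-21 - 9/4 + 3/16)³ = (-369/16)³ = -50243409/4096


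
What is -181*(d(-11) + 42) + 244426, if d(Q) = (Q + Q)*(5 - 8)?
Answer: 224878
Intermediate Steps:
d(Q) = -6*Q (d(Q) = (2*Q)*(-3) = -6*Q)
-181*(d(-11) + 42) + 244426 = -181*(-6*(-11) + 42) + 244426 = -181*(66 + 42) + 244426 = -181*108 + 244426 = -19548 + 244426 = 224878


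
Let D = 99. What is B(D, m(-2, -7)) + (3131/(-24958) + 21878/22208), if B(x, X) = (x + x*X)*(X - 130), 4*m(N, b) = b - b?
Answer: -1783235797451/138566816 ≈ -12869.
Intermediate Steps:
m(N, b) = 0 (m(N, b) = (b - b)/4 = (¼)*0 = 0)
B(x, X) = (-130 + X)*(x + X*x) (B(x, X) = (x + X*x)*(-130 + X) = (-130 + X)*(x + X*x))
B(D, m(-2, -7)) + (3131/(-24958) + 21878/22208) = 99*(-130 + 0² - 129*0) + (3131/(-24958) + 21878/22208) = 99*(-130 + 0 + 0) + (3131*(-1/24958) + 21878*(1/22208)) = 99*(-130) + (-3131/24958 + 10939/11104) = -12870 + 119124469/138566816 = -1783235797451/138566816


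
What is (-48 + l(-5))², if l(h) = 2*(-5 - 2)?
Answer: 3844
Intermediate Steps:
l(h) = -14 (l(h) = 2*(-7) = -14)
(-48 + l(-5))² = (-48 - 14)² = (-62)² = 3844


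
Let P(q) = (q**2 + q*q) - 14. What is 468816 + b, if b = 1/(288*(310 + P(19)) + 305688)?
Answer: 280760775553/598872 ≈ 4.6882e+5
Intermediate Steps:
P(q) = -14 + 2*q**2 (P(q) = (q**2 + q**2) - 14 = 2*q**2 - 14 = -14 + 2*q**2)
b = 1/598872 (b = 1/(288*(310 + (-14 + 2*19**2)) + 305688) = 1/(288*(310 + (-14 + 2*361)) + 305688) = 1/(288*(310 + (-14 + 722)) + 305688) = 1/(288*(310 + 708) + 305688) = 1/(288*1018 + 305688) = 1/(293184 + 305688) = 1/598872 ≈ 1.6698e-6)
468816 + b = 468816 + 1/598872 = 280760775553/598872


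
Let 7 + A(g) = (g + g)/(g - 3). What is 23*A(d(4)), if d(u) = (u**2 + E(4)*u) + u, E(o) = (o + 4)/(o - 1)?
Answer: -9131/83 ≈ -110.01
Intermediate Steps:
E(o) = (4 + o)/(-1 + o)
d(u) = u**2 + 11*u/3 (d(u) = (u**2 + ((4 + 4)/(-1 + 4))*u) + u = (u**2 + (8/3)*u) + u = (u**2 + ((1/3)*8)*u) + u = (u**2 + 8*u/3) + u = u**2 + 11*u/3)
A(g) = -7 + 2*g/(-3 + g) (A(g) = -7 + (g + g)/(g - 3) = -7 + (2*g)/(-3 + g) = -7 + 2*g/(-3 + g))
23*A(d(4)) = 23*((21 - 5*4*(11 + 3*4)/3)/(-3 + (1/3)*4*(11 + 3*4))) = 23*((21 - 5*4*(11 + 12)/3)/(-3 + (1/3)*4*(11 + 12))) = 23*((21 - 5*4*23/3)/(-3 + (1/3)*4*23)) = 23*((21 - 5*92/3)/(-3 + 92/3)) = 23*((21 - 460/3)/(83/3)) = 23*((3/83)*(-397/3)) = 23*(-397/83) = -9131/83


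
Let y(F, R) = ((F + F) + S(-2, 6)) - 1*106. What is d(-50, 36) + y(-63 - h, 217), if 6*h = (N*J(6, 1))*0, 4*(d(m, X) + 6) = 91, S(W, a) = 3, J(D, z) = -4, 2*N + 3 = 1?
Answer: -849/4 ≈ -212.25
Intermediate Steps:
N = -1 (N = -3/2 + (½)*1 = -3/2 + ½ = -1)
d(m, X) = 67/4 (d(m, X) = -6 + (¼)*91 = -6 + 91/4 = 67/4)
h = 0 (h = (-1*(-4)*0)/6 = (4*0)/6 = (⅙)*0 = 0)
y(F, R) = -103 + 2*F (y(F, R) = ((F + F) + 3) - 1*106 = (2*F + 3) - 106 = (3 + 2*F) - 106 = -103 + 2*F)
d(-50, 36) + y(-63 - h, 217) = 67/4 + (-103 + 2*(-63 - 1*0)) = 67/4 + (-103 + 2*(-63 + 0)) = 67/4 + (-103 + 2*(-63)) = 67/4 + (-103 - 126) = 67/4 - 229 = -849/4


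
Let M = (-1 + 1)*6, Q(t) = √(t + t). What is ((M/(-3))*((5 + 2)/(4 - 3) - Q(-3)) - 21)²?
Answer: 441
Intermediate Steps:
Q(t) = √2*√t (Q(t) = √(2*t) = √2*√t)
M = 0 (M = 0*6 = 0)
((M/(-3))*((5 + 2)/(4 - 3) - Q(-3)) - 21)² = ((0/(-3))*((5 + 2)/(4 - 3) - √2*√(-3)) - 21)² = ((0*(-⅓))*(7/1 - √2*I*√3) - 21)² = (0*(7*1 - I*√6) - 21)² = (0*(7 - I*√6) - 21)² = (0 - 21)² = (-21)² = 441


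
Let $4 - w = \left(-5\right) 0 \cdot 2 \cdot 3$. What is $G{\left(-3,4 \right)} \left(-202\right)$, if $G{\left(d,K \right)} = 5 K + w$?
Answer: $-4848$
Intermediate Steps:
$w = 4$ ($w = 4 - \left(-5\right) 0 \cdot 2 \cdot 3 = 4 - 0 \cdot 2 \cdot 3 = 4 - 0 \cdot 3 = 4 - 0 = 4 + 0 = 4$)
$G{\left(d,K \right)} = 4 + 5 K$ ($G{\left(d,K \right)} = 5 K + 4 = 4 + 5 K$)
$G{\left(-3,4 \right)} \left(-202\right) = \left(4 + 5 \cdot 4\right) \left(-202\right) = \left(4 + 20\right) \left(-202\right) = 24 \left(-202\right) = -4848$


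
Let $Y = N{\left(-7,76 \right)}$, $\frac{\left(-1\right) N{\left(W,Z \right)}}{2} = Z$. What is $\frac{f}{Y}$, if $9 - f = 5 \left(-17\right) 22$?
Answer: $- \frac{1879}{152} \approx -12.362$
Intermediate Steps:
$N{\left(W,Z \right)} = - 2 Z$
$f = 1879$ ($f = 9 - 5 \left(-17\right) 22 = 9 - \left(-85\right) 22 = 9 - -1870 = 9 + 1870 = 1879$)
$Y = -152$ ($Y = \left(-2\right) 76 = -152$)
$\frac{f}{Y} = \frac{1879}{-152} = 1879 \left(- \frac{1}{152}\right) = - \frac{1879}{152}$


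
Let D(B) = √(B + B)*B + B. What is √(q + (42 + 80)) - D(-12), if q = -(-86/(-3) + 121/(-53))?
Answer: 12 + √2417277/159 + 24*I*√6 ≈ 21.778 + 58.788*I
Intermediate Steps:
q = -4195/159 (q = -(-86*(-⅓) + 121*(-1/53)) = -(86/3 - 121/53) = -1*4195/159 = -4195/159 ≈ -26.384)
D(B) = B + √2*B^(3/2) (D(B) = √(2*B)*B + B = (√2*√B)*B + B = √2*B^(3/2) + B = B + √2*B^(3/2))
√(q + (42 + 80)) - D(-12) = √(-4195/159 + (42 + 80)) - (-12 + √2*(-12)^(3/2)) = √(-4195/159 + 122) - (-12 + √2*(-24*I*√3)) = √(15203/159) - (-12 - 24*I*√6) = √2417277/159 + (12 + 24*I*√6) = 12 + √2417277/159 + 24*I*√6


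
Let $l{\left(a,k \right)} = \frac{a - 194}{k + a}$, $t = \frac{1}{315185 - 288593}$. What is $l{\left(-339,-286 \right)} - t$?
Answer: $\frac{14172911}{16620000} \approx 0.85276$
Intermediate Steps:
$t = \frac{1}{26592}$ ($t = \frac{1}{315185 - 288593} = \frac{1}{26592} \approx 3.7605 \cdot 10^{-5}$)
$l{\left(a,k \right)} = \frac{-194 + a}{a + k}$
$l{\left(-339,-286 \right)} - t = \frac{-194 - 339}{-339 - 286} - \frac{1}{26592} = \frac{1}{-625} \left(-533\right) - \frac{1}{26592} = \left(- \frac{1}{625}\right) \left(-533\right) - \frac{1}{26592} = \frac{533}{625} - \frac{1}{26592} = \frac{14172911}{16620000}$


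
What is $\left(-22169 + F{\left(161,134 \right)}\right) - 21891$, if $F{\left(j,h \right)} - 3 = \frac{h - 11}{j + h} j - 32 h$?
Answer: $- \frac{14241972}{295} \approx -48278.0$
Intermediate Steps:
$F{\left(j,h \right)} = 3 - 32 h + \frac{j \left(-11 + h\right)}{h + j}$ ($F{\left(j,h \right)} = 3 - \left(32 h - \frac{h - 11}{j + h} j\right) = 3 - \left(32 h - \frac{-11 + h}{h + j} j\right) = 3 - \left(32 h - \frac{j \left(-11 + h\right)}{h + j}\right) = 3 - 32 h + \frac{j \left(-11 + h\right)}{h + j}$)
$\left(-22169 + F{\left(161,134 \right)}\right) - 21891 = \left(-22169 + \frac{- 32 \cdot 134^{2} - 1288 + 3 \cdot 134 - 4154 \cdot 161}{134 + 161}\right) - 21891 = \left(-22169 + \frac{\left(-32\right) 17956 - 1288 + 402 - 668794}{295}\right) - 21891 = \left(-22169 + \frac{-574592 - 1288 + 402 - 668794}{295}\right) - 21891 = \left(-22169 + \frac{1}{295} \left(-1244272\right)\right) - 21891 = \left(-22169 - \frac{1244272}{295}\right) - 21891 = - \frac{7784127}{295} - 21891 = - \frac{14241972}{295}$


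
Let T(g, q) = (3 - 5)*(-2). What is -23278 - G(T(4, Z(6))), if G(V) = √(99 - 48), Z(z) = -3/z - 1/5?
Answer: -23278 - √51 ≈ -23285.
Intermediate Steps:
Z(z) = -⅕ - 3/z (Z(z) = -3/z - 1*⅕ = -3/z - ⅕ = -⅕ - 3/z)
T(g, q) = 4 (T(g, q) = -2*(-2) = 4)
G(V) = √51
-23278 - G(T(4, Z(6))) = -23278 - √51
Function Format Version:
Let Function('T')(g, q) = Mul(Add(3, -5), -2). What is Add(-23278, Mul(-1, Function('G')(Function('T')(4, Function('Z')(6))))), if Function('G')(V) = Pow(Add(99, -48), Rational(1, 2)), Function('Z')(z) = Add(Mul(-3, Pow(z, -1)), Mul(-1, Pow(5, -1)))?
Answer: Add(-23278, Mul(-1, Pow(51, Rational(1, 2)))) ≈ -23285.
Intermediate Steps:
Function('Z')(z) = Add(Rational(-1, 5), Mul(-3, Pow(z, -1))) (Function('Z')(z) = Add(Mul(-3, Pow(z, -1)), Mul(-1, Rational(1, 5))) = Add(Mul(-3, Pow(z, -1)), Rational(-1, 5)) = Add(Rational(-1, 5), Mul(-3, Pow(z, -1))))
Function('T')(g, q) = 4 (Function('T')(g, q) = Mul(-2, -2) = 4)
Function('G')(V) = Pow(51, Rational(1, 2))
Add(-23278, Mul(-1, Function('G')(Function('T')(4, Function('Z')(6))))) = Add(-23278, Mul(-1, Pow(51, Rational(1, 2))))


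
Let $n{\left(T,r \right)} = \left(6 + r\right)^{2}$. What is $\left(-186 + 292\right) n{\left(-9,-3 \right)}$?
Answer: $954$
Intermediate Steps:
$\left(-186 + 292\right) n{\left(-9,-3 \right)} = \left(-186 + 292\right) \left(6 - 3\right)^{2} = 106 \cdot 3^{2} = 106 \cdot 9 = 954$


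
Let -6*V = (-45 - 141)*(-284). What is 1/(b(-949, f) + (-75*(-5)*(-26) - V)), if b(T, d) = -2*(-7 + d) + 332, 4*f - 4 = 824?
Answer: -1/1014 ≈ -0.00098619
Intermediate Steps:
f = 207 (f = 1 + (¼)*824 = 1 + 206 = 207)
b(T, d) = 346 - 2*d (b(T, d) = (14 - 2*d) + 332 = 346 - 2*d)
V = -8804 (V = -(-45 - 141)*(-284)/6 = -(-31)*(-284) = -⅙*52824 = -8804)
1/(b(-949, f) + (-75*(-5)*(-26) - V)) = 1/((346 - 2*207) + (-75*(-5)*(-26) - 1*(-8804))) = 1/((346 - 414) + (375*(-26) + 8804)) = 1/(-68 + (-9750 + 8804)) = 1/(-68 - 946) = 1/(-1014) = -1/1014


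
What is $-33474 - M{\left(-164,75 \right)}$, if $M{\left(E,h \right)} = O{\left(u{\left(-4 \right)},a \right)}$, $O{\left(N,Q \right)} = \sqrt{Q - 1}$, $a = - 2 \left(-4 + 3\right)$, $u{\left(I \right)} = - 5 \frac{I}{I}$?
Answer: $-33475$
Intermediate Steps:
$u{\left(I \right)} = -5$ ($u{\left(I \right)} = \left(-5\right) 1 = -5$)
$a = 2$ ($a = \left(-2\right) \left(-1\right) = 2$)
$O{\left(N,Q \right)} = \sqrt{-1 + Q}$
$M{\left(E,h \right)} = 1$ ($M{\left(E,h \right)} = \sqrt{-1 + 2} = \sqrt{1} = 1$)
$-33474 - M{\left(-164,75 \right)} = -33474 - 1 = -33475$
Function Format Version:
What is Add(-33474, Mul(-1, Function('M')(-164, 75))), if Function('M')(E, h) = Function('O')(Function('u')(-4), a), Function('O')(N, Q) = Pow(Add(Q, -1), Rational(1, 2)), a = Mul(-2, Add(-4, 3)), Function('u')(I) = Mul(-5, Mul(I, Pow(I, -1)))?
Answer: -33475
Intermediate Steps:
Function('u')(I) = -5 (Function('u')(I) = Mul(-5, 1) = -5)
a = 2 (a = Mul(-2, -1) = 2)
Function('O')(N, Q) = Pow(Add(-1, Q), Rational(1, 2))
Function('M')(E, h) = 1 (Function('M')(E, h) = Pow(Add(-1, 2), Rational(1, 2)) = Pow(1, Rational(1, 2)) = 1)
Add(-33474, Mul(-1, Function('M')(-164, 75))) = Add(-33474, Mul(-1, 1)) = Add(-33474, -1) = -33475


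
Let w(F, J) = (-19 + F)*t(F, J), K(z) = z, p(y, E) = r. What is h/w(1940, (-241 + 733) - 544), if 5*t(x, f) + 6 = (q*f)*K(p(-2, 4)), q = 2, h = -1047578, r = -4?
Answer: -523789/78761 ≈ -6.6504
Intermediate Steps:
p(y, E) = -4
t(x, f) = -6/5 - 8*f/5 (t(x, f) = -6/5 + ((2*f)*(-4))/5 = -6/5 + (-8*f)/5 = -6/5 - 8*f/5)
w(F, J) = (-19 + F)*(-6/5 - 8*J/5)
h/w(1940, (-241 + 733) - 544) = -1047578*5/(2*(-19 + 1940)*(-3 - 4*((-241 + 733) - 544))) = -1047578*5/(3842*(-3 - 4*(492 - 544))) = -1047578*5/(3842*(-3 - 4*(-52))) = -1047578*5/(3842*(-3 + 208)) = -1047578/((2/5)*1921*205) = -1047578/157522 = -1047578*1/157522 = -523789/78761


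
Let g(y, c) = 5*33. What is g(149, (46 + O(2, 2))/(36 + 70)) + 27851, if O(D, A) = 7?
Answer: 28016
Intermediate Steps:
g(y, c) = 165
g(149, (46 + O(2, 2))/(36 + 70)) + 27851 = 165 + 27851 = 28016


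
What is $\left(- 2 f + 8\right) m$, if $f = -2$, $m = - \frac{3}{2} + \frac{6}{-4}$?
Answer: $-36$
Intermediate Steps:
$m = -3$ ($m = \left(-3\right) \frac{1}{2} + 6 \left(- \frac{1}{4}\right) = - \frac{3}{2} - \frac{3}{2} = -3$)
$\left(- 2 f + 8\right) m = \left(\left(-2\right) \left(-2\right) + 8\right) \left(-3\right) = \left(4 + 8\right) \left(-3\right) = 12 \left(-3\right) = -36$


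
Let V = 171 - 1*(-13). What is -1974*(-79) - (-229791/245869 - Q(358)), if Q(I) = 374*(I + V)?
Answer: 88182130117/245869 ≈ 3.5866e+5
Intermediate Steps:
V = 184 (V = 171 + 13 = 184)
Q(I) = 68816 + 374*I (Q(I) = 374*(I + 184) = 374*(184 + I) = 68816 + 374*I)
-1974*(-79) - (-229791/245869 - Q(358)) = -1974*(-79) - (-229791/245869 - (68816 + 374*358)) = 155946 - (-229791*1/245869 - (68816 + 133892)) = 155946 - (-229791/245869 - 1*202708) = 155946 - (-229791/245869 - 202708) = 155946 - 1*(-49839843043/245869) = 155946 + 49839843043/245869 = 88182130117/245869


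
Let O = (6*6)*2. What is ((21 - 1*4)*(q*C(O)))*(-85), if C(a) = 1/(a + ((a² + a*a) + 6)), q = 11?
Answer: -15895/10446 ≈ -1.5216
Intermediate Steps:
O = 72 (O = 36*2 = 72)
C(a) = 1/(6 + a + 2*a²) (C(a) = 1/(a + ((a² + a²) + 6)) = 1/(a + (2*a² + 6)) = 1/(a + (6 + 2*a²)) = 1/(6 + a + 2*a²))
((21 - 1*4)*(q*C(O)))*(-85) = ((21 - 1*4)*(11/(6 + 72 + 2*72²)))*(-85) = ((21 - 4)*(11/(6 + 72 + 2*5184)))*(-85) = (17*(11/(6 + 72 + 10368)))*(-85) = (17*(11/10446))*(-85) = (187/10446)*(-85) = -15895/10446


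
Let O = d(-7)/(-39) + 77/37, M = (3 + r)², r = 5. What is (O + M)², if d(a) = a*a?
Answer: 8750105764/2082249 ≈ 4202.2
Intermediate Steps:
d(a) = a²
M = 64 (M = (3 + 5)² = 8² = 64)
O = 1190/1443 (O = (-7)²/(-39) + 77/37 = 49*(-1/39) + 77*(1/37) = -49/39 + 77/37 = 1190/1443 ≈ 0.82467)
(O + M)² = (1190/1443 + 64)² = (93542/1443)² = 8750105764/2082249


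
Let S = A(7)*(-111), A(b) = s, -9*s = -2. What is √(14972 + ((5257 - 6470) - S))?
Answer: √124053/3 ≈ 117.40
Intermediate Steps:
s = 2/9 (s = -⅑*(-2) = 2/9 ≈ 0.22222)
A(b) = 2/9
S = -74/3 (S = (2/9)*(-111) = -74/3 ≈ -24.667)
√(14972 + ((5257 - 6470) - S)) = √(14972 + ((5257 - 6470) - 1*(-74/3))) = √(14972 + (-1213 + 74/3)) = √(14972 - 3565/3) = √(41351/3) = √124053/3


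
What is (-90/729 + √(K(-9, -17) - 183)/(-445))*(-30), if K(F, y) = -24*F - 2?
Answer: 100/27 + 6*√31/89 ≈ 4.0791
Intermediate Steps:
K(F, y) = -2 - 24*F
(-90/729 + √(K(-9, -17) - 183)/(-445))*(-30) = (-90/729 + √((-2 - 24*(-9)) - 183)/(-445))*(-30) = (-90*1/729 + √((-2 + 216) - 183)*(-1/445))*(-30) = (-10/81 + √(214 - 183)*(-1/445))*(-30) = (-10/81 + √31*(-1/445))*(-30) = (-10/81 - √31/445)*(-30) = 100/27 + 6*√31/89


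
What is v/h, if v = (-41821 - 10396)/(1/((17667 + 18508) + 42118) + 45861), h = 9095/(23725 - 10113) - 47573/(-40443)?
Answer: -1125304769415238698/1822932224450205757 ≈ -0.61730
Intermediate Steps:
h = 1015392761/550510116 (h = 9095/13612 - 47573*(-1/40443) = 9095*(1/13612) + 47573/40443 = 9095/13612 + 47573/40443 = 1015392761/550510116 ≈ 1.8445)
v = -4088225581/3590595274 (v = -52217/(1/(36175 + 42118) + 45861) = -52217/(1/78293 + 45861) = -52217/3590595274/78293 = -52217*78293/3590595274 = -4088225581/3590595274 ≈ -1.1386)
v/h = -4088225581/(3590595274*1015392761/550510116) = -4088225581/3590595274*550510116/1015392761 = -1125304769415238698/1822932224450205757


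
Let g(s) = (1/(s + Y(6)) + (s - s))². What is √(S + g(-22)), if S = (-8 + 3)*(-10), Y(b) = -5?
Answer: √36451/27 ≈ 7.0712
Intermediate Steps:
S = 50 (S = -5*(-10) = 50)
g(s) = (-5 + s)⁻² (g(s) = (1/(s - 5) + (s - s))² = (1/(-5 + s) + 0)² = (1/(-5 + s))² = (-5 + s)⁻²)
√(S + g(-22)) = √(50 + (-5 - 22)⁻²) = √(50 + (-27)⁻²) = √(50 + 1/729) = √(36451/729) = √36451/27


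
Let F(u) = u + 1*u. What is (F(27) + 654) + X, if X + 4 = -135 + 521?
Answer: 1090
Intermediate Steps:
F(u) = 2*u (F(u) = u + u = 2*u)
X = 382 (X = -4 + (-135 + 521) = -4 + 386 = 382)
(F(27) + 654) + X = (2*27 + 654) + 382 = (54 + 654) + 382 = 708 + 382 = 1090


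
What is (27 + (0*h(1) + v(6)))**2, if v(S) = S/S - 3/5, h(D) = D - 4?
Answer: 18769/25 ≈ 750.76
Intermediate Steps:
h(D) = -4 + D
v(S) = 2/5 (v(S) = 1 - 3*1/5 = 1 - 3/5 = 2/5)
(27 + (0*h(1) + v(6)))**2 = (27 + (0*(-4 + 1) + 2/5))**2 = (27 + (0*(-3) + 2/5))**2 = (27 + (0 + 2/5))**2 = (27 + 2/5)**2 = (137/5)**2 = 18769/25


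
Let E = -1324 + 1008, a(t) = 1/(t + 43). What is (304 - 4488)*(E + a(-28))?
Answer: 19827976/15 ≈ 1.3219e+6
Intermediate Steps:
a(t) = 1/(43 + t)
E = -316
(304 - 4488)*(E + a(-28)) = (304 - 4488)*(-316 + 1/(43 - 28)) = -4184*(-316 + 1/15) = -4184*(-4739/15) = 19827976/15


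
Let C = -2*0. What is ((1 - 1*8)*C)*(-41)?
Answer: 0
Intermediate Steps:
C = 0
((1 - 1*8)*C)*(-41) = ((1 - 1*8)*0)*(-41) = ((1 - 8)*0)*(-41) = -7*0*(-41) = 0*(-41) = 0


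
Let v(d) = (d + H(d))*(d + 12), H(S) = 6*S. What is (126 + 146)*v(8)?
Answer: 304640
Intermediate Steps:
v(d) = 7*d*(12 + d) (v(d) = (d + 6*d)*(d + 12) = (7*d)*(12 + d) = 7*d*(12 + d))
(126 + 146)*v(8) = (126 + 146)*(7*8*(12 + 8)) = 272*(7*8*20) = 272*1120 = 304640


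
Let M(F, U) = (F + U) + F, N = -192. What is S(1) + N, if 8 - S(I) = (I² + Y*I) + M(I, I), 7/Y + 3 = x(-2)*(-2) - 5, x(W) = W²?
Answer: -3001/16 ≈ -187.56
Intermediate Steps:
M(F, U) = U + 2*F
Y = -7/16 (Y = 7/(-3 + ((-2)²*(-2) - 5)) = 7/(-3 + (4*(-2) - 5)) = 7/(-3 + (-8 - 5)) = 7/(-3 - 13) = 7/(-16) = 7*(-1/16) = -7/16 ≈ -0.43750)
S(I) = 8 - I² - 41*I/16 (S(I) = 8 - ((I² - 7*I/16) + (I + 2*I)) = 8 - ((I² - 7*I/16) + 3*I) = 8 - (I² + 41*I/16) = 8 + (-I² - 41*I/16) = 8 - I² - 41*I/16)
S(1) + N = (8 - 1*1² - 41/16*1) - 192 = (8 - 1*1 - 41/16) - 192 = (8 - 1 - 41/16) - 192 = 71/16 - 192 = -3001/16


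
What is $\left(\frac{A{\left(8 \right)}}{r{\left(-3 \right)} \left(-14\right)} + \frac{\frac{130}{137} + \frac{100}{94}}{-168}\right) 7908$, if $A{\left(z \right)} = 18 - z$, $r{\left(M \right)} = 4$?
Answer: $- \frac{67919835}{45073} \approx -1506.9$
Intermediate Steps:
$\left(\frac{A{\left(8 \right)}}{r{\left(-3 \right)} \left(-14\right)} + \frac{\frac{130}{137} + \frac{100}{94}}{-168}\right) 7908 = \left(\frac{18 - 8}{4 \left(-14\right)} + \frac{\frac{130}{137} + \frac{100}{94}}{-168}\right) 7908 = \left(\frac{18 - 8}{-56} + \left(130 \cdot \frac{1}{137} + 100 \cdot \frac{1}{94}\right) \left(- \frac{1}{168}\right)\right) 7908 = \left(10 \left(- \frac{1}{56}\right) + \left(\frac{130}{137} + \frac{50}{47}\right) \left(- \frac{1}{168}\right)\right) 7908 = \left(- \frac{5}{28} + \frac{12960}{6439} \left(- \frac{1}{168}\right)\right) 7908 = \left(- \frac{5}{28} - \frac{540}{45073}\right) 7908 = \left(- \frac{34355}{180292}\right) 7908 = - \frac{67919835}{45073}$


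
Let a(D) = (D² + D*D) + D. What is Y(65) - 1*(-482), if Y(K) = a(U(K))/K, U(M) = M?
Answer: 613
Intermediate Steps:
a(D) = D + 2*D² (a(D) = (D² + D²) + D = 2*D² + D = D + 2*D²)
Y(K) = 1 + 2*K (Y(K) = (K*(1 + 2*K))/K = 1 + 2*K)
Y(65) - 1*(-482) = (1 + 2*65) - 1*(-482) = (1 + 130) + 482 = 131 + 482 = 613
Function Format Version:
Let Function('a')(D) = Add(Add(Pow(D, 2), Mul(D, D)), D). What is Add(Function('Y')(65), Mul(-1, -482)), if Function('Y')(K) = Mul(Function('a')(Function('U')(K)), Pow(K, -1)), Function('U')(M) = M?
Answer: 613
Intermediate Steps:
Function('a')(D) = Add(D, Mul(2, Pow(D, 2))) (Function('a')(D) = Add(Add(Pow(D, 2), Pow(D, 2)), D) = Add(Mul(2, Pow(D, 2)), D) = Add(D, Mul(2, Pow(D, 2))))
Function('Y')(K) = Add(1, Mul(2, K)) (Function('Y')(K) = Mul(Mul(K, Add(1, Mul(2, K))), Pow(K, -1)) = Add(1, Mul(2, K)))
Add(Function('Y')(65), Mul(-1, -482)) = Add(Add(1, Mul(2, 65)), Mul(-1, -482)) = Add(Add(1, 130), 482) = Add(131, 482) = 613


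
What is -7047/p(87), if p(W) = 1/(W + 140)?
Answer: -1599669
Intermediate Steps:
p(W) = 1/(140 + W)
-7047/p(87) = -7047/(1/(140 + 87)) = -7047/(1/227) = -7047/1/227 = -7047*227 = -1599669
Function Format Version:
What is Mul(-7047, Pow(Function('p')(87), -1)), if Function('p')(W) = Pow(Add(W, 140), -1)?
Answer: -1599669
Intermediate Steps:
Function('p')(W) = Pow(Add(140, W), -1)
Mul(-7047, Pow(Function('p')(87), -1)) = Mul(-7047, Pow(Pow(Add(140, 87), -1), -1)) = Mul(-7047, Pow(Pow(227, -1), -1)) = Mul(-7047, Pow(Rational(1, 227), -1)) = Mul(-7047, 227) = -1599669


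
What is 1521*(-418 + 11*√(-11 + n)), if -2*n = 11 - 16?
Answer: -635778 + 16731*I*√34/2 ≈ -6.3578e+5 + 48779.0*I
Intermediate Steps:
n = 5/2 (n = -(11 - 16)/2 = -½*(-5) = 5/2 ≈ 2.5000)
1521*(-418 + 11*√(-11 + n)) = 1521*(-418 + 11*√(-11 + 5/2)) = 1521*(-418 + 11*√(-17/2)) = 1521*(-418 + 11*(I*√34/2)) = 1521*(-418 + 11*I*√34/2) = -635778 + 16731*I*√34/2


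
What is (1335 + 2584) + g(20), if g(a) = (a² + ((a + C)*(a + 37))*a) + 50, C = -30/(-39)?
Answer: 364597/13 ≈ 28046.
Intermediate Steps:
C = 10/13 (C = -30*(-1/39) = 10/13 ≈ 0.76923)
g(a) = 50 + a² + a*(37 + a)*(10/13 + a) (g(a) = (a² + ((a + 10/13)*(a + 37))*a) + 50 = (a² + ((10/13 + a)*(37 + a))*a) + 50 = (a² + ((37 + a)*(10/13 + a))*a) + 50 = (a² + a*(37 + a)*(10/13 + a)) + 50 = 50 + a² + a*(37 + a)*(10/13 + a))
(1335 + 2584) + g(20) = (1335 + 2584) + (50 + 20³ + (370/13)*20 + (504/13)*20²) = 3919 + (50 + 8000 + 7400/13 + (504/13)*400) = 3919 + (50 + 8000 + 7400/13 + 201600/13) = 3919 + 313650/13 = 364597/13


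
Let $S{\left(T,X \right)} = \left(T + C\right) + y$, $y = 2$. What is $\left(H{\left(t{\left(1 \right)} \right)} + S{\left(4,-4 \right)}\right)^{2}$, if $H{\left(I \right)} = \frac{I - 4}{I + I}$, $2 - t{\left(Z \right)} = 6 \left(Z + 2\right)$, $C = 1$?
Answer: $\frac{3721}{64} \approx 58.141$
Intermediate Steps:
$S{\left(T,X \right)} = 3 + T$ ($S{\left(T,X \right)} = \left(T + 1\right) + 2 = \left(1 + T\right) + 2 = 3 + T$)
$t{\left(Z \right)} = -10 - 6 Z$ ($t{\left(Z \right)} = 2 - 6 \left(Z + 2\right) = 2 - 6 \left(2 + Z\right) = 2 - \left(12 + 6 Z\right) = -10 - 6 Z$)
$H{\left(I \right)} = \frac{-4 + I}{2 I}$
$\left(H{\left(t{\left(1 \right)} \right)} + S{\left(4,-4 \right)}\right)^{2} = \left(\frac{-4 - 16}{2 \left(-10 - 6\right)} + \left(3 + 4\right)\right)^{2} = \left(\frac{-4 - 16}{2 \left(-10 - 6\right)} + 7\right)^{2} = \left(\frac{-4 - 16}{2 \left(-16\right)} + 7\right)^{2} = \left(\frac{1}{2} \left(- \frac{1}{16}\right) \left(-20\right) + 7\right)^{2} = \left(\frac{5}{8} + 7\right)^{2} = \left(\frac{61}{8}\right)^{2} = \frac{3721}{64}$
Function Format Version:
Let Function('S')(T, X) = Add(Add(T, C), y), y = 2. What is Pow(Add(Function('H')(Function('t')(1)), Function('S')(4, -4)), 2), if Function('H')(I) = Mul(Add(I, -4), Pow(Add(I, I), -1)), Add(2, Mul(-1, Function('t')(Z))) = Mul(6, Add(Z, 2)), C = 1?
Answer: Rational(3721, 64) ≈ 58.141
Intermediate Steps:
Function('S')(T, X) = Add(3, T) (Function('S')(T, X) = Add(Add(T, 1), 2) = Add(Add(1, T), 2) = Add(3, T))
Function('t')(Z) = Add(-10, Mul(-6, Z)) (Function('t')(Z) = Add(2, Mul(-1, Mul(6, Add(Z, 2)))) = Add(2, Mul(-1, Mul(6, Add(2, Z)))) = Add(2, Mul(-1, Add(12, Mul(6, Z)))) = Add(2, Add(-12, Mul(-6, Z))) = Add(-10, Mul(-6, Z)))
Function('H')(I) = Mul(Rational(1, 2), Pow(I, -1), Add(-4, I)) (Function('H')(I) = Mul(Add(-4, I), Pow(Mul(2, I), -1)) = Mul(Add(-4, I), Mul(Rational(1, 2), Pow(I, -1))) = Mul(Rational(1, 2), Pow(I, -1), Add(-4, I)))
Pow(Add(Function('H')(Function('t')(1)), Function('S')(4, -4)), 2) = Pow(Add(Mul(Rational(1, 2), Pow(Add(-10, Mul(-6, 1)), -1), Add(-4, Add(-10, Mul(-6, 1)))), Add(3, 4)), 2) = Pow(Add(Mul(Rational(1, 2), Pow(Add(-10, -6), -1), Add(-4, Add(-10, -6))), 7), 2) = Pow(Add(Mul(Rational(1, 2), Pow(-16, -1), Add(-4, -16)), 7), 2) = Pow(Add(Mul(Rational(1, 2), Rational(-1, 16), -20), 7), 2) = Pow(Add(Rational(5, 8), 7), 2) = Pow(Rational(61, 8), 2) = Rational(3721, 64)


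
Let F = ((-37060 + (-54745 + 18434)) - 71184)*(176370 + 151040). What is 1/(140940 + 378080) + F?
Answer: -24564569148500999/519020 ≈ -4.7329e+10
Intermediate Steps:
F = -47328752550 (F = ((-37060 - 36311) - 71184)*327410 = (-73371 - 71184)*327410 = -144555*327410 = -47328752550)
1/(140940 + 378080) + F = 1/(140940 + 378080) - 47328752550 = 1/519020 - 47328752550 = -24564569148500999/519020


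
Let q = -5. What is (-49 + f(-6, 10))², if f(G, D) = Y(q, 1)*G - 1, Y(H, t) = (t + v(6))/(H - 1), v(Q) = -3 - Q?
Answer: 3364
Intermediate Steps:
Y(H, t) = (-9 + t)/(-1 + H) (Y(H, t) = (t + (-3 - 1*6))/(H - 1) = (t + (-3 - 6))/(-1 + H) = (t - 9)/(-1 + H) = (-9 + t)/(-1 + H))
f(G, D) = -1 + 4*G/3 (f(G, D) = ((-9 + 1)/(-1 - 5))*G - 1 = (-8/(-6))*G - 1 = (-⅙*(-8))*G - 1 = 4*G/3 - 1 = -1 + 4*G/3)
(-49 + f(-6, 10))² = (-49 + (-1 + (4/3)*(-6)))² = (-49 + (-1 - 8))² = (-49 - 9)² = (-58)² = 3364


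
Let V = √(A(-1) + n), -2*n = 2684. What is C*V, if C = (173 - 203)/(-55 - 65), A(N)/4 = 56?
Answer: I*√1118/4 ≈ 8.3591*I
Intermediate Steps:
n = -1342 (n = -½*2684 = -1342)
A(N) = 224 (A(N) = 4*56 = 224)
C = ¼ (C = -30/(-120) = -30*(-1/120) = ¼ ≈ 0.25000)
V = I*√1118 (V = √(224 - 1342) = √(-1118) = I*√1118 ≈ 33.437*I)
C*V = (I*√1118)/4 = I*√1118/4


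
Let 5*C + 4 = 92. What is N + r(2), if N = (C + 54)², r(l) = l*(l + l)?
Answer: 128364/25 ≈ 5134.6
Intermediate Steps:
C = 88/5 (C = -⅘ + (⅕)*92 = -⅘ + 92/5 = 88/5 ≈ 17.600)
r(l) = 2*l² (r(l) = l*(2*l) = 2*l²)
N = 128164/25 (N = (88/5 + 54)² = (358/5)² = 128164/25 ≈ 5126.6)
N + r(2) = 128164/25 + 2*2² = 128164/25 + 2*4 = 128164/25 + 8 = 128364/25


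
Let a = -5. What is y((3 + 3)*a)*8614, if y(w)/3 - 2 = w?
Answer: -723576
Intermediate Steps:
y(w) = 6 + 3*w
y((3 + 3)*a)*8614 = (6 + 3*((3 + 3)*(-5)))*8614 = (6 + 3*(6*(-5)))*8614 = (6 + 3*(-30))*8614 = (6 - 90)*8614 = -84*8614 = -723576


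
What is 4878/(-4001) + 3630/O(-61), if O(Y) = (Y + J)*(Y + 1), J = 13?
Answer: 15833/384096 ≈ 0.041221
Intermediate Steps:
O(Y) = (1 + Y)*(13 + Y) (O(Y) = (Y + 13)*(Y + 1) = (13 + Y)*(1 + Y) = (1 + Y)*(13 + Y))
4878/(-4001) + 3630/O(-61) = 4878/(-4001) + 3630/(13 + (-61)² + 14*(-61)) = 4878*(-1/4001) + 3630/(13 + 3721 - 854) = -4878/4001 + 3630/2880 = -4878/4001 + 3630*(1/2880) = -4878/4001 + 121/96 = 15833/384096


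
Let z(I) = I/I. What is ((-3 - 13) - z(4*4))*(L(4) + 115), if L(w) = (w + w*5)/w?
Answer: -2057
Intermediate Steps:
z(I) = 1
L(w) = 6 (L(w) = (w + 5*w)/w = (6*w)/w = 6)
((-3 - 13) - z(4*4))*(L(4) + 115) = ((-3 - 13) - 1*1)*(6 + 115) = (-16 - 1)*121 = -17*121 = -2057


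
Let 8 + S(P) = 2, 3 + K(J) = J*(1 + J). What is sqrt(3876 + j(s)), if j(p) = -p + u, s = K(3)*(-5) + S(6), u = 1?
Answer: 2*sqrt(982) ≈ 62.674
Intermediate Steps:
K(J) = -3 + J*(1 + J)
S(P) = -6 (S(P) = -8 + 2 = -6)
s = -51 (s = (-3 + 3 + 3**2)*(-5) - 6 = (-3 + 3 + 9)*(-5) - 6 = 9*(-5) - 6 = -45 - 6 = -51)
j(p) = 1 - p (j(p) = -p + 1 = 1 - p)
sqrt(3876 + j(s)) = sqrt(3876 + (1 - 1*(-51))) = sqrt(3876 + (1 + 51)) = sqrt(3876 + 52) = sqrt(3928) = 2*sqrt(982)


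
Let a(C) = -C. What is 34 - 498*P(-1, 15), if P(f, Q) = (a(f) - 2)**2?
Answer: -464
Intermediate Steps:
P(f, Q) = (-2 - f)**2 (P(f, Q) = (-f - 2)**2 = (-2 - f)**2)
34 - 498*P(-1, 15) = 34 - 498*(2 - 1)**2 = 34 - 498*1**2 = 34 - 498*1 = 34 - 498 = -464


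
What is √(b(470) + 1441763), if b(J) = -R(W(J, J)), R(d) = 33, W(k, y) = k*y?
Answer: √1441730 ≈ 1200.7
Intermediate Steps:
b(J) = -33 (b(J) = -1*33 = -33)
√(b(470) + 1441763) = √(-33 + 1441763) = √1441730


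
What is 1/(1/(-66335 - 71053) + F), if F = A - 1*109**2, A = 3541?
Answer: -137388/1145815921 ≈ -0.00011990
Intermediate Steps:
F = -8340 (F = 3541 - 1*109**2 = 3541 - 1*11881 = 3541 - 11881 = -8340)
1/(1/(-66335 - 71053) + F) = 1/(1/(-66335 - 71053) - 8340) = 1/(1/(-137388) - 8340) = 1/(-1/137388 - 8340) = 1/(-1145815921/137388) = -137388/1145815921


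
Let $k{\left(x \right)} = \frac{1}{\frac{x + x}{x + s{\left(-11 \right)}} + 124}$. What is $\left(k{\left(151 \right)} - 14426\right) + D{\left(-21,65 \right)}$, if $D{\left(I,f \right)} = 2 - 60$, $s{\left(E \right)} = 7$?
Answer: $- \frac{144072269}{9947} \approx -14484.0$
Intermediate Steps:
$D{\left(I,f \right)} = -58$
$k{\left(x \right)} = \frac{1}{124 + \frac{2 x}{7 + x}}$ ($k{\left(x \right)} = \frac{1}{\frac{x + x}{x + 7} + 124} = \frac{1}{\frac{2 x}{7 + x} + 124} = \frac{1}{124 + \frac{2 x}{7 + x}}$)
$\left(k{\left(151 \right)} - 14426\right) + D{\left(-21,65 \right)} = \left(\frac{7 + 151}{14 \left(62 + 9 \cdot 151\right)} - 14426\right) - 58 = \left(\frac{1}{14} \frac{1}{62 + 1359} \cdot 158 - 14426\right) - 58 = \left(\frac{1}{14} \cdot \frac{1}{1421} \cdot 158 - 14426\right) - 58 = \left(\frac{79}{9947} - 14426\right) - 58 = - \frac{143495343}{9947} - 58 = - \frac{144072269}{9947}$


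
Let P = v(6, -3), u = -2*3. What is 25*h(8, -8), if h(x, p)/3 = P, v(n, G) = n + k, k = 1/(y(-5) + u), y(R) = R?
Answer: 4875/11 ≈ 443.18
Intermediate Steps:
u = -6
k = -1/11 (k = 1/(-5 - 6) = 1/(-11) = -1/11 ≈ -0.090909)
v(n, G) = -1/11 + n (v(n, G) = n - 1/11 = -1/11 + n)
P = 65/11 (P = -1/11 + 6 = 65/11 ≈ 5.9091)
h(x, p) = 195/11 (h(x, p) = 3*(65/11) = 195/11)
25*h(8, -8) = 25*(195/11) = 4875/11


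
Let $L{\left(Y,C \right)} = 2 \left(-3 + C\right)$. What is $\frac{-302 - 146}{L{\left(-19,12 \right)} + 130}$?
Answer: $- \frac{112}{37} \approx -3.027$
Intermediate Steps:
$L{\left(Y,C \right)} = -6 + 2 C$
$\frac{-302 - 146}{L{\left(-19,12 \right)} + 130} = \frac{-302 - 146}{\left(-6 + 2 \cdot 12\right) + 130} = - \frac{448}{\left(-6 + 24\right) + 130} = - \frac{448}{18 + 130} = - \frac{448}{148} = \left(-448\right) \frac{1}{148} = - \frac{112}{37}$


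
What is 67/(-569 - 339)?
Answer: -67/908 ≈ -0.073789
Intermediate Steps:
67/(-569 - 339) = 67/(-908) = -1/908*67 = -67/908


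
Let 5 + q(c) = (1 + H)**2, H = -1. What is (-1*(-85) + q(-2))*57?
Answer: 4560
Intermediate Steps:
q(c) = -5 (q(c) = -5 + (1 - 1)**2 = -5 + 0**2 = -5 + 0 = -5)
(-1*(-85) + q(-2))*57 = (-1*(-85) - 5)*57 = (85 - 5)*57 = 80*57 = 4560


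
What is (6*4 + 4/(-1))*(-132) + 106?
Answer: -2534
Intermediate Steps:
(6*4 + 4/(-1))*(-132) + 106 = (24 + 4*(-1))*(-132) + 106 = (24 - 4)*(-132) + 106 = 20*(-132) + 106 = -2640 + 106 = -2534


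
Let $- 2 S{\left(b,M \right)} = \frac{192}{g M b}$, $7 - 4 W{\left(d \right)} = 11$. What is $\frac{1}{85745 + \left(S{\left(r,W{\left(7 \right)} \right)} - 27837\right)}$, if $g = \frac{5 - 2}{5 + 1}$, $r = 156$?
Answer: $\frac{13}{752820} \approx 1.7268 \cdot 10^{-5}$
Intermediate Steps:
$W{\left(d \right)} = -1$ ($W{\left(d \right)} = \frac{7}{4} - \frac{11}{4} = -1$)
$g = \frac{1}{2}$ ($g = \frac{3}{6} = 3 \cdot \frac{1}{6} = \frac{1}{2} \approx 0.5$)
$S{\left(b,M \right)} = - \frac{192}{M b}$ ($S{\left(b,M \right)} = - \frac{192 \frac{1}{\frac{M}{2} b}}{2} = - \frac{192 \frac{1}{\frac{1}{2} M b}}{2} = - \frac{192 \frac{2}{M b}}{2} = - \frac{384 \frac{1}{M} \frac{1}{b}}{2} = - \frac{192}{M b}$)
$\frac{1}{85745 + \left(S{\left(r,W{\left(7 \right)} \right)} - 27837\right)} = \frac{1}{85745 - \left(27837 + \frac{192}{\left(-1\right) 156}\right)} = \frac{1}{85745 - \left(27837 - \frac{16}{13}\right)} = \frac{1}{85745 + \left(\frac{16}{13} - 27837\right)} = \frac{1}{85745 - \frac{361865}{13}} = \frac{1}{\frac{752820}{13}} = \frac{13}{752820}$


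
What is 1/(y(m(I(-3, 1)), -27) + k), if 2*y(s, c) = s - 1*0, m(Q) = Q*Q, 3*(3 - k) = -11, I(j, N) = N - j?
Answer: 3/44 ≈ 0.068182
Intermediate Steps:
k = 20/3 (k = 3 - ⅓*(-11) = 3 + 11/3 = 20/3 ≈ 6.6667)
m(Q) = Q²
y(s, c) = s/2 (y(s, c) = (s - 1*0)/2 = (s + 0)/2 = s/2)
1/(y(m(I(-3, 1)), -27) + k) = 1/((1 - 1*(-3))²/2 + 20/3) = 1/((1 + 3)²/2 + 20/3) = 1/((½)*4² + 20/3) = 1/((½)*16 + 20/3) = 1/(8 + 20/3) = 1/(44/3) = 3/44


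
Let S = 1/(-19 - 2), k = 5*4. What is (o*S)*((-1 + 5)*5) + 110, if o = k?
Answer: 1910/21 ≈ 90.952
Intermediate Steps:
k = 20
o = 20
S = -1/21 (S = 1/(-21) = -1/21 ≈ -0.047619)
(o*S)*((-1 + 5)*5) + 110 = (20*(-1/21))*((-1 + 5)*5) + 110 = -80*5/21 + 110 = -20/21*20 + 110 = -400/21 + 110 = 1910/21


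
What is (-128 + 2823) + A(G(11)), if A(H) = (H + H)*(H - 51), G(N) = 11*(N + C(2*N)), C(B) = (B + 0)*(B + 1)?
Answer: 64106559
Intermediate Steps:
C(B) = B*(1 + B)
G(N) = 11*N + 22*N*(1 + 2*N) (G(N) = 11*(N + (2*N)*(1 + 2*N)) = 11*(N + 2*N*(1 + 2*N)) = 11*N + 22*N*(1 + 2*N))
A(H) = 2*H*(-51 + H) (A(H) = (2*H)*(-51 + H) = 2*H*(-51 + H))
(-128 + 2823) + A(G(11)) = (-128 + 2823) + 2*(11*11*(3 + 4*11))*(-51 + 11*11*(3 + 4*11)) = 2695 + 2*(11*11*(3 + 44))*(-51 + 11*11*(3 + 44)) = 2695 + 2*(11*11*47)*(-51 + 11*11*47) = 2695 + 2*5687*(-51 + 5687) = 2695 + 2*5687*5636 = 2695 + 64103864 = 64106559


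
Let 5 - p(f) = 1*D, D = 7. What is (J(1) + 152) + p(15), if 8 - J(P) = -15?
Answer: 173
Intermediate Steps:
J(P) = 23 (J(P) = 8 - 1*(-15) = 8 + 15 = 23)
p(f) = -2 (p(f) = 5 - 7 = -2)
(J(1) + 152) + p(15) = (23 + 152) - 2 = 175 - 2 = 173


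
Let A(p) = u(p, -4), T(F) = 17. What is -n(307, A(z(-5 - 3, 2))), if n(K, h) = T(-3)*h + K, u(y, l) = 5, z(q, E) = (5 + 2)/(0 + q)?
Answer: -392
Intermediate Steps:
z(q, E) = 7/q
A(p) = 5
n(K, h) = K + 17*h (n(K, h) = 17*h + K = K + 17*h)
-n(307, A(z(-5 - 3, 2))) = -(307 + 17*5) = -(307 + 85) = -1*392 = -392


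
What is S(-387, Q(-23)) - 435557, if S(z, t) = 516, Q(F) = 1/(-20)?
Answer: -435041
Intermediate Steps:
Q(F) = -1/20
S(-387, Q(-23)) - 435557 = 516 - 435557 = -435041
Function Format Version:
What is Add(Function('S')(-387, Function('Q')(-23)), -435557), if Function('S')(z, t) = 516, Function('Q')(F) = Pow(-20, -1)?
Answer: -435041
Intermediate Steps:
Function('Q')(F) = Rational(-1, 20)
Add(Function('S')(-387, Function('Q')(-23)), -435557) = Add(516, -435557) = -435041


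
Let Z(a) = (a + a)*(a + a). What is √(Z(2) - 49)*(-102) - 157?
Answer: -157 - 102*I*√33 ≈ -157.0 - 585.95*I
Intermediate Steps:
Z(a) = 4*a² (Z(a) = (2*a)*(2*a) = 4*a²)
√(Z(2) - 49)*(-102) - 157 = √(4*2² - 49)*(-102) - 157 = √(4*4 - 49)*(-102) - 157 = √(16 - 49)*(-102) - 157 = √(-33)*(-102) - 157 = (I*√33)*(-102) - 157 = -102*I*√33 - 157 = -157 - 102*I*√33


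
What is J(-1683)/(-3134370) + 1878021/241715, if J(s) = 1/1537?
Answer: 12479194885019/1606163398446 ≈ 7.7696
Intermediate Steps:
J(s) = 1/1537
J(-1683)/(-3134370) + 1878021/241715 = (1/1537)/(-3134370) + 1878021/241715 = (1/1537)*(-1/3134370) + 1878021*(1/241715) = -1/4817526690 + 1878021/241715 = 12479194885019/1606163398446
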